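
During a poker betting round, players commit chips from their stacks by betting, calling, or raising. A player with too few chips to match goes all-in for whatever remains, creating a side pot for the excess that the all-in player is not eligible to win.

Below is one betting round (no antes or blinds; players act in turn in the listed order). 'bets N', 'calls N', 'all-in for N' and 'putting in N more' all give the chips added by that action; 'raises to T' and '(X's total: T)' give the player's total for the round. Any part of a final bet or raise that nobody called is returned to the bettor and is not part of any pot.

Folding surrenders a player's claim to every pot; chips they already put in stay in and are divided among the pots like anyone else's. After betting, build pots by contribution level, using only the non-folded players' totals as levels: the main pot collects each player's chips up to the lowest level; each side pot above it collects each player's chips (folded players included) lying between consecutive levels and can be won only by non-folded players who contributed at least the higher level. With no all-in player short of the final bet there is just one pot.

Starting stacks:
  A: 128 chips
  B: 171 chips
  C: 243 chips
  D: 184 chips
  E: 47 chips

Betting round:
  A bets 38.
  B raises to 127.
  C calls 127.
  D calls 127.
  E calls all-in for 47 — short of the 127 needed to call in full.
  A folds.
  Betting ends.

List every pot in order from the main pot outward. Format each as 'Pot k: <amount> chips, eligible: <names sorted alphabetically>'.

Pot 1: 226 chips, eligible: B, C, D, E
Pot 2: 240 chips, eligible: B, C, D

Derivation:
Contributions: A=38, B=127, C=127, D=127, E=47
Folded: A
Pot levels (distinct totals of non-folded players): 47, 127
Layer 1-47: A 38 + B 47 + C 47 + D 47 + E 47 = 226 chips; eligible B, C, D, E
Layer 48-127: 80 each from B, C, D = 80*3 = 240 chips; eligible B, C, D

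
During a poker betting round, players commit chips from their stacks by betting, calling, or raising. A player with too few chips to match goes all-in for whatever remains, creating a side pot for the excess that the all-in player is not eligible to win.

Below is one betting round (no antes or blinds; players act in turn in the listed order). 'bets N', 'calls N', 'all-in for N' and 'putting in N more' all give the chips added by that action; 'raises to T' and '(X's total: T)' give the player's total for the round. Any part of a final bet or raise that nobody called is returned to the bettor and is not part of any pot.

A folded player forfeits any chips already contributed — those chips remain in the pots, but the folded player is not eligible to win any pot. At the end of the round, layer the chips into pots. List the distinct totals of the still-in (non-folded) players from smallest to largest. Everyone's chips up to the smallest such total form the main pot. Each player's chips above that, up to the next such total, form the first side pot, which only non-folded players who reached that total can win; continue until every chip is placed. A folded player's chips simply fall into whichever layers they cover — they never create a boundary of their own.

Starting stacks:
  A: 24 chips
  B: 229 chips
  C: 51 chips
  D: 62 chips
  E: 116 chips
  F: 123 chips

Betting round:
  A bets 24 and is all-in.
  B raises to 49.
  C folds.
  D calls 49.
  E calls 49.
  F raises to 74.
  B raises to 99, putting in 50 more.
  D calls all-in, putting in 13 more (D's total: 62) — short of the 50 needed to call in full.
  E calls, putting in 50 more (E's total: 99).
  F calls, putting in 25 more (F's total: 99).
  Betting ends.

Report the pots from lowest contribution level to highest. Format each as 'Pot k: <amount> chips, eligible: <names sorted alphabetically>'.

Pot 1: 120 chips, eligible: A, B, D, E, F
Pot 2: 152 chips, eligible: B, D, E, F
Pot 3: 111 chips, eligible: B, E, F

Derivation:
Contributions: A=24, B=99, D=62, E=99, F=99
Folded: C
Pot levels (distinct totals of non-folded players): 24, 62, 99
Layer 1-24: 24 each from A, B, D, E, F = 24*5 = 120 chips; eligible A, B, D, E, F
Layer 25-62: 38 each from B, D, E, F = 38*4 = 152 chips; eligible B, D, E, F
Layer 63-99: 37 each from B, E, F = 37*3 = 111 chips; eligible B, E, F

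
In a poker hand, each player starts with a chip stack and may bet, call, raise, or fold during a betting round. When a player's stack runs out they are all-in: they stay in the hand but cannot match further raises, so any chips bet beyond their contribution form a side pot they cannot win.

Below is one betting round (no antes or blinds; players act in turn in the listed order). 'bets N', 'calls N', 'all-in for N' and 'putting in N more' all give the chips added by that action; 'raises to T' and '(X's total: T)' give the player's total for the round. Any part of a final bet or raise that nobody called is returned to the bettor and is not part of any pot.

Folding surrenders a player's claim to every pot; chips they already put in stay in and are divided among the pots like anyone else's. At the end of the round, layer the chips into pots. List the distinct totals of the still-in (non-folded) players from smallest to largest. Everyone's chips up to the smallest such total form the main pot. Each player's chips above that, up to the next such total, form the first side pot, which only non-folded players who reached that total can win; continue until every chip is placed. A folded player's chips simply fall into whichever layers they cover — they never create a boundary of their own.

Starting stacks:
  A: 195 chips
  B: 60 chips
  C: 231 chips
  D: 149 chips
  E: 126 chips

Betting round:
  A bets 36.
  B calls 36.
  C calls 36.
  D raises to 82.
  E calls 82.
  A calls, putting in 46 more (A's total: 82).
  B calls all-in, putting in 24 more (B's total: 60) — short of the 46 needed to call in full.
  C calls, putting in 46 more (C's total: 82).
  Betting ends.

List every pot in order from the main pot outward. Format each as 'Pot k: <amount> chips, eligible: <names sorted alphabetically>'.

Pot 1: 300 chips, eligible: A, B, C, D, E
Pot 2: 88 chips, eligible: A, C, D, E

Derivation:
Contributions: A=82, B=60, C=82, D=82, E=82
Pot levels (distinct totals of non-folded players): 60, 82
Layer 1-60: 60 each from A, B, C, D, E = 60*5 = 300 chips; eligible A, B, C, D, E
Layer 61-82: 22 each from A, C, D, E = 22*4 = 88 chips; eligible A, C, D, E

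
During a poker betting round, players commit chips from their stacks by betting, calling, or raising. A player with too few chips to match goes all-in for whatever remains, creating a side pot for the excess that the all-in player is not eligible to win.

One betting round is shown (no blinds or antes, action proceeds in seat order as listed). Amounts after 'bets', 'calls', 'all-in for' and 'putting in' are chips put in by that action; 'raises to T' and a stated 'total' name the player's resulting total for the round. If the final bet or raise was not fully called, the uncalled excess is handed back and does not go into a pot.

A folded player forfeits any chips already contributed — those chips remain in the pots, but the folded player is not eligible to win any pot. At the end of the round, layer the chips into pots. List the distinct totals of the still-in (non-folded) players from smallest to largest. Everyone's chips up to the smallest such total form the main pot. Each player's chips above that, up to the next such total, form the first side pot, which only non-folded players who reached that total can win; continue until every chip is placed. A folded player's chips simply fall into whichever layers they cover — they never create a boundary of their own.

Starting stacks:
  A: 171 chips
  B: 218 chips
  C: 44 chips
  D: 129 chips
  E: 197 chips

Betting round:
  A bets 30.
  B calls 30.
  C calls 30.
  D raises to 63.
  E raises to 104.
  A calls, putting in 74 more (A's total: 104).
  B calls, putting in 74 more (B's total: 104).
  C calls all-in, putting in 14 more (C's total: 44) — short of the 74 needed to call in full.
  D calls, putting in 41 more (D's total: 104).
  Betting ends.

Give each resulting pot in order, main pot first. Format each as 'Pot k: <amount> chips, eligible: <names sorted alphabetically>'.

Pot 1: 220 chips, eligible: A, B, C, D, E
Pot 2: 240 chips, eligible: A, B, D, E

Derivation:
Contributions: A=104, B=104, C=44, D=104, E=104
Pot levels (distinct totals of non-folded players): 44, 104
Layer 1-44: 44 each from A, B, C, D, E = 44*5 = 220 chips; eligible A, B, C, D, E
Layer 45-104: 60 each from A, B, D, E = 60*4 = 240 chips; eligible A, B, D, E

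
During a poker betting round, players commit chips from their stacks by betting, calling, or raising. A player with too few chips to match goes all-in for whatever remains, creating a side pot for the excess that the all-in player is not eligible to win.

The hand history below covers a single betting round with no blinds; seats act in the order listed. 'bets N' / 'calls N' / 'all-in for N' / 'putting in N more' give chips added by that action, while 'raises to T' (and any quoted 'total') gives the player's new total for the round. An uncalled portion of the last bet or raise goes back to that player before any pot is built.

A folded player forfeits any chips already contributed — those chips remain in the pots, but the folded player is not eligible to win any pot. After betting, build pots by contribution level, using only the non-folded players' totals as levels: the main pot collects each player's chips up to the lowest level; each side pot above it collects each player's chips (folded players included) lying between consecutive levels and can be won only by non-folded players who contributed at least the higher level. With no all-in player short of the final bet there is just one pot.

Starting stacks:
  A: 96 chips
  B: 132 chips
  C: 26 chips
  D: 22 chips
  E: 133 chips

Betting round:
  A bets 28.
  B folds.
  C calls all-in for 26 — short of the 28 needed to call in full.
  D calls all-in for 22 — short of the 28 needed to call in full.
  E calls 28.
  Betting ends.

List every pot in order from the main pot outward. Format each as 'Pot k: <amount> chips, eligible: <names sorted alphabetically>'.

Pot 1: 88 chips, eligible: A, C, D, E
Pot 2: 12 chips, eligible: A, C, E
Pot 3: 4 chips, eligible: A, E

Derivation:
Contributions: A=28, C=26, D=22, E=28
Folded: B
Pot levels (distinct totals of non-folded players): 22, 26, 28
Layer 1-22: 22 each from A, C, D, E = 22*4 = 88 chips; eligible A, C, D, E
Layer 23-26: 4 each from A, C, E = 4*3 = 12 chips; eligible A, C, E
Layer 27-28: 2 each from A, E = 2*2 = 4 chips; eligible A, E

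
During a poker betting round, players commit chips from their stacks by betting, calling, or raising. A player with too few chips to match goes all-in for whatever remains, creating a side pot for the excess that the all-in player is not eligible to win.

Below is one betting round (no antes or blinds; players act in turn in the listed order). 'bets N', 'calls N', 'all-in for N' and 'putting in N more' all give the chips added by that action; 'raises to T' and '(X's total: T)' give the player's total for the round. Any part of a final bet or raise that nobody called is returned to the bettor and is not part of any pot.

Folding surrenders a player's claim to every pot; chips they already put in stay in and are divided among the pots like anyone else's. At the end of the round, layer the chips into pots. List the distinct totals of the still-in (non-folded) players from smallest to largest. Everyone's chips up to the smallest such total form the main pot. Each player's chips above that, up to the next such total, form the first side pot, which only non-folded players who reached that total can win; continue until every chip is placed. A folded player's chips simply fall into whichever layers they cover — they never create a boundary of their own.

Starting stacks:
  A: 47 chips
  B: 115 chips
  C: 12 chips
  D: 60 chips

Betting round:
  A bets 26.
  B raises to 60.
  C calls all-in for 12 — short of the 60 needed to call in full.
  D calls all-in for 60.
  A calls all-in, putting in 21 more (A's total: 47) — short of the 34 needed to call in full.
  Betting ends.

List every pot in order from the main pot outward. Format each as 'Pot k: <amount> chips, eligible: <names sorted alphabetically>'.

Contributions: A=47, B=60, C=12, D=60
Pot levels (distinct totals of non-folded players): 12, 47, 60
Layer 1-12: 12 each from A, B, C, D = 12*4 = 48 chips; eligible A, B, C, D
Layer 13-47: 35 each from A, B, D = 35*3 = 105 chips; eligible A, B, D
Layer 48-60: 13 each from B, D = 13*2 = 26 chips; eligible B, D

Pot 1: 48 chips, eligible: A, B, C, D
Pot 2: 105 chips, eligible: A, B, D
Pot 3: 26 chips, eligible: B, D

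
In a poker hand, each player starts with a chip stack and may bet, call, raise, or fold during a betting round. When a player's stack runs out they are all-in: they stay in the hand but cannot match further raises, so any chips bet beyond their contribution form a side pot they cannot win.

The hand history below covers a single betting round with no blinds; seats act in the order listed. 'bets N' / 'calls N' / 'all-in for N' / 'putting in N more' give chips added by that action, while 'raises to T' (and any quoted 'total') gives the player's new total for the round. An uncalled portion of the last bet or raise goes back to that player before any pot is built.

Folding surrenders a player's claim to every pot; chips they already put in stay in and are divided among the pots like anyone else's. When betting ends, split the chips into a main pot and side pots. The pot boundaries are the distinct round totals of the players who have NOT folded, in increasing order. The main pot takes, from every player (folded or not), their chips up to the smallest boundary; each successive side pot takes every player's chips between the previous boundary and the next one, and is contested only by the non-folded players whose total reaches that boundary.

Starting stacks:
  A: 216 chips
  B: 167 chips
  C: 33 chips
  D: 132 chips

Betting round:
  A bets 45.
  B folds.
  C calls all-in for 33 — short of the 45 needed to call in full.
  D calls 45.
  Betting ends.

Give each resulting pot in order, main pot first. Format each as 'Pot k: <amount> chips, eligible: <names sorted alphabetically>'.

Pot 1: 99 chips, eligible: A, C, D
Pot 2: 24 chips, eligible: A, D

Derivation:
Contributions: A=45, C=33, D=45
Folded: B
Pot levels (distinct totals of non-folded players): 33, 45
Layer 1-33: 33 each from A, C, D = 33*3 = 99 chips; eligible A, C, D
Layer 34-45: 12 each from A, D = 12*2 = 24 chips; eligible A, D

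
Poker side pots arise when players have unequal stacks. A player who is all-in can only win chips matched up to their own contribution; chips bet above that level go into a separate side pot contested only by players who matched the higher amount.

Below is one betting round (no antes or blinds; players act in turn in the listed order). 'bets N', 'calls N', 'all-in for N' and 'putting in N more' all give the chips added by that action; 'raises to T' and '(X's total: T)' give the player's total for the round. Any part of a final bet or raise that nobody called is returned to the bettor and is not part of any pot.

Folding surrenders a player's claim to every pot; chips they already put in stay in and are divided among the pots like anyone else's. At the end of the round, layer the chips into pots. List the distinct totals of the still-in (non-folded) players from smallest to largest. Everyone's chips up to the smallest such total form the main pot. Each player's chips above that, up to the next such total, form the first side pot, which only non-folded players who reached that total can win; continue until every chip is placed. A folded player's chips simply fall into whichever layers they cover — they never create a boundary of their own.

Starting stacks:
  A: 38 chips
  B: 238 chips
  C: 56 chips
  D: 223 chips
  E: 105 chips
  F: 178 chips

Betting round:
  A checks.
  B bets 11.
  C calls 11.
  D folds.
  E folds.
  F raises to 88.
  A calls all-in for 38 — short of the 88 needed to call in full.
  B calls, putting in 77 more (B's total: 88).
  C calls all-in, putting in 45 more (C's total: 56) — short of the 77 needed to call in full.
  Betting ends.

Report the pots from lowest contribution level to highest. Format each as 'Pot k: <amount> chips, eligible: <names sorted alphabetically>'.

Contributions: A=38, B=88, C=56, F=88
Folded: D, E
Pot levels (distinct totals of non-folded players): 38, 56, 88
Layer 1-38: 38 each from A, B, C, F = 38*4 = 152 chips; eligible A, B, C, F
Layer 39-56: 18 each from B, C, F = 18*3 = 54 chips; eligible B, C, F
Layer 57-88: 32 each from B, F = 32*2 = 64 chips; eligible B, F

Pot 1: 152 chips, eligible: A, B, C, F
Pot 2: 54 chips, eligible: B, C, F
Pot 3: 64 chips, eligible: B, F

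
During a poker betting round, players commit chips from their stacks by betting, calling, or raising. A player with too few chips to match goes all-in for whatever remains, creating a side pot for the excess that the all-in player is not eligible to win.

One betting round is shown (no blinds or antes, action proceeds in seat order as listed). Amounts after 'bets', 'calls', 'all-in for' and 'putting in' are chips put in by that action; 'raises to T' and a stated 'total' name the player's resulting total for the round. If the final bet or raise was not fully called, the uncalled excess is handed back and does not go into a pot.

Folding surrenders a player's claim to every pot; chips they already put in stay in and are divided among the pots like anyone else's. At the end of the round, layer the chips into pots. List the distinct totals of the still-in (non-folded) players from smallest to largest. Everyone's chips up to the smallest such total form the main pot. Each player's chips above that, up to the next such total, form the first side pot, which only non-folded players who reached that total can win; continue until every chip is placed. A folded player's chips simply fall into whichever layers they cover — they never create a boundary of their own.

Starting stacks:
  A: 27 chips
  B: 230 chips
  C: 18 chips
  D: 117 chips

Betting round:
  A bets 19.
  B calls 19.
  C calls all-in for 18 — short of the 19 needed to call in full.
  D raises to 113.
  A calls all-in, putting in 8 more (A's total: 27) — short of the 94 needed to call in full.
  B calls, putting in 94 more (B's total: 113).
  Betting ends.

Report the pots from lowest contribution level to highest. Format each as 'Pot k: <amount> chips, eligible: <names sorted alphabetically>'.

Pot 1: 72 chips, eligible: A, B, C, D
Pot 2: 27 chips, eligible: A, B, D
Pot 3: 172 chips, eligible: B, D

Derivation:
Contributions: A=27, B=113, C=18, D=113
Pot levels (distinct totals of non-folded players): 18, 27, 113
Layer 1-18: 18 each from A, B, C, D = 18*4 = 72 chips; eligible A, B, C, D
Layer 19-27: 9 each from A, B, D = 9*3 = 27 chips; eligible A, B, D
Layer 28-113: 86 each from B, D = 86*2 = 172 chips; eligible B, D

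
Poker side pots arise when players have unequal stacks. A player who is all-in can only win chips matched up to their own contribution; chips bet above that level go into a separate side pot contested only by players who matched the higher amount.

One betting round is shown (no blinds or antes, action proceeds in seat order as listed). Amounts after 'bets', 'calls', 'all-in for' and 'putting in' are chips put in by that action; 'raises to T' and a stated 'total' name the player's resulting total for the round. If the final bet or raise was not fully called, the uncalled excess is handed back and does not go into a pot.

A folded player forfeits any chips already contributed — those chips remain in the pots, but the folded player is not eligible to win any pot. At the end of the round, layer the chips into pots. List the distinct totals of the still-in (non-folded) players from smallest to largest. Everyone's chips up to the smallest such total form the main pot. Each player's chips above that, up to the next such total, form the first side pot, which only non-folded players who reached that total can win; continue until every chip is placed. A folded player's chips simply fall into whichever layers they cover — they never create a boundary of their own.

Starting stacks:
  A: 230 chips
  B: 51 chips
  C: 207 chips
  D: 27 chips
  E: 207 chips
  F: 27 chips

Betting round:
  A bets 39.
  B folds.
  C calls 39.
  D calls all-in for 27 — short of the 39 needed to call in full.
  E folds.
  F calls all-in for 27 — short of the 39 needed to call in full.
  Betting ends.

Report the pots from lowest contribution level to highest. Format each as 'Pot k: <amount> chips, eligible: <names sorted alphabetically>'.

Pot 1: 108 chips, eligible: A, C, D, F
Pot 2: 24 chips, eligible: A, C

Derivation:
Contributions: A=39, C=39, D=27, F=27
Folded: B, E
Pot levels (distinct totals of non-folded players): 27, 39
Layer 1-27: 27 each from A, C, D, F = 27*4 = 108 chips; eligible A, C, D, F
Layer 28-39: 12 each from A, C = 12*2 = 24 chips; eligible A, C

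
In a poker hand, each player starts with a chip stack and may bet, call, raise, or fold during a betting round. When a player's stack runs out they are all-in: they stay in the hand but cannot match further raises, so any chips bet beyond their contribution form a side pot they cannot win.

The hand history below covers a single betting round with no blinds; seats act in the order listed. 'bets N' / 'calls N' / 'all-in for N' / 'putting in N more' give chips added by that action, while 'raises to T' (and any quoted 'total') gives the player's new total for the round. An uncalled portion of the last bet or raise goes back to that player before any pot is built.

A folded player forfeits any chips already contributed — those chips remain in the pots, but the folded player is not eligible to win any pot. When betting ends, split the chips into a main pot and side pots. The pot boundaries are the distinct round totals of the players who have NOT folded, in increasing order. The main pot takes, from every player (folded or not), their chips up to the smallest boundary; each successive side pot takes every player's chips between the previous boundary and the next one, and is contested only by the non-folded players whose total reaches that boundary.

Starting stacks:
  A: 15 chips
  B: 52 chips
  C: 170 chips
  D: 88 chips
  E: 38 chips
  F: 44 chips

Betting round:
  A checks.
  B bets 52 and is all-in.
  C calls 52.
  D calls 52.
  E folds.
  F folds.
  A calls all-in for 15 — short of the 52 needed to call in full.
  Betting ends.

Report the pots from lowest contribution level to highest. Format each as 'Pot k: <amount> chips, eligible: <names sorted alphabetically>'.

Pot 1: 60 chips, eligible: A, B, C, D
Pot 2: 111 chips, eligible: B, C, D

Derivation:
Contributions: A=15, B=52, C=52, D=52
Folded: E, F
Pot levels (distinct totals of non-folded players): 15, 52
Layer 1-15: 15 each from A, B, C, D = 15*4 = 60 chips; eligible A, B, C, D
Layer 16-52: 37 each from B, C, D = 37*3 = 111 chips; eligible B, C, D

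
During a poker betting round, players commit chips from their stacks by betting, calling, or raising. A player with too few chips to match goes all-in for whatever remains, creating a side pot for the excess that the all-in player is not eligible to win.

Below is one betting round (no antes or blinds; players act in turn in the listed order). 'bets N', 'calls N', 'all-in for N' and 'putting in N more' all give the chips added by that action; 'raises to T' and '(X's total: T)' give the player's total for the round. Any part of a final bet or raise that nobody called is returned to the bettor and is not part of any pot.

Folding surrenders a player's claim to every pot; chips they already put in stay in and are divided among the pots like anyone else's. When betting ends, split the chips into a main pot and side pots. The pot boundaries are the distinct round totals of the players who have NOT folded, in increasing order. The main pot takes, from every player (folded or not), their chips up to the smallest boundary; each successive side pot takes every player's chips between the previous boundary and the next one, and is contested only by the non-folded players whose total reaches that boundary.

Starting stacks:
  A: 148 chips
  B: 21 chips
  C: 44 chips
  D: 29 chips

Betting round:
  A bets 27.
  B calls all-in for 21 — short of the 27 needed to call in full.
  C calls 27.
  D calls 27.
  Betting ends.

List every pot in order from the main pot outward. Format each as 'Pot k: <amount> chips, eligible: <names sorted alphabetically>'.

Pot 1: 84 chips, eligible: A, B, C, D
Pot 2: 18 chips, eligible: A, C, D

Derivation:
Contributions: A=27, B=21, C=27, D=27
Pot levels (distinct totals of non-folded players): 21, 27
Layer 1-21: 21 each from A, B, C, D = 21*4 = 84 chips; eligible A, B, C, D
Layer 22-27: 6 each from A, C, D = 6*3 = 18 chips; eligible A, C, D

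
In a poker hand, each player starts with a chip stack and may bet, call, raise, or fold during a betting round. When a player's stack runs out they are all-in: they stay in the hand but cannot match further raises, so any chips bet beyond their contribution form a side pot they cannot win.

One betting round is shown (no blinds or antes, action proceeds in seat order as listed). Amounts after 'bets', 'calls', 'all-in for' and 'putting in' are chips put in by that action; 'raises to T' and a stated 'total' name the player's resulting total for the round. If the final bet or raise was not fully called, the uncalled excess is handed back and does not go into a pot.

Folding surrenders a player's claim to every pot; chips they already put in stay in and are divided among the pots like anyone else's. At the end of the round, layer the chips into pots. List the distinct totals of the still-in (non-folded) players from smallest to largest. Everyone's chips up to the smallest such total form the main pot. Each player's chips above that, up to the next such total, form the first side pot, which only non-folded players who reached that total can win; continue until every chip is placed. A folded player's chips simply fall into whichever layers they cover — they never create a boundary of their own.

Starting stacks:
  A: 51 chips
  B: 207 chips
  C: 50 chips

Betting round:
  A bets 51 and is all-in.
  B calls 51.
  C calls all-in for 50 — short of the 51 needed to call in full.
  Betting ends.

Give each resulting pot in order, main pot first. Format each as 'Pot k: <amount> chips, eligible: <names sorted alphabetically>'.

Pot 1: 150 chips, eligible: A, B, C
Pot 2: 2 chips, eligible: A, B

Derivation:
Contributions: A=51, B=51, C=50
Pot levels (distinct totals of non-folded players): 50, 51
Layer 1-50: 50 each from A, B, C = 50*3 = 150 chips; eligible A, B, C
Layer 51-51: 1 each from A, B = 1*2 = 2 chips; eligible A, B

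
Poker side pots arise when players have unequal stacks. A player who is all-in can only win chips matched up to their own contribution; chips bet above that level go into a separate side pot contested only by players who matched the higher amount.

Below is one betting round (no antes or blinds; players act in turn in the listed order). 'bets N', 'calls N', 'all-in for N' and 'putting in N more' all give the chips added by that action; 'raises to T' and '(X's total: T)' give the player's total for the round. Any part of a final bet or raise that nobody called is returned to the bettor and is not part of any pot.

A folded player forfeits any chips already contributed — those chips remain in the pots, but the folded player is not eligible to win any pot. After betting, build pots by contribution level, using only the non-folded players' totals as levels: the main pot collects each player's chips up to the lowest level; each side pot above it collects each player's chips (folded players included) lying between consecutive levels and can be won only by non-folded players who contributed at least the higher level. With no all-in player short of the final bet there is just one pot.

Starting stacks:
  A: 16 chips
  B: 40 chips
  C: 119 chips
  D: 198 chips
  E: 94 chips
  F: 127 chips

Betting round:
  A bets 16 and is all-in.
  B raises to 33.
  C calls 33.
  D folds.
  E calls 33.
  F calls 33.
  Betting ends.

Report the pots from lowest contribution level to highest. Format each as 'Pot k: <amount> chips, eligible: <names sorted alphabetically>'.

Contributions: A=16, B=33, C=33, E=33, F=33
Folded: D
Pot levels (distinct totals of non-folded players): 16, 33
Layer 1-16: 16 each from A, B, C, E, F = 16*5 = 80 chips; eligible A, B, C, E, F
Layer 17-33: 17 each from B, C, E, F = 17*4 = 68 chips; eligible B, C, E, F

Pot 1: 80 chips, eligible: A, B, C, E, F
Pot 2: 68 chips, eligible: B, C, E, F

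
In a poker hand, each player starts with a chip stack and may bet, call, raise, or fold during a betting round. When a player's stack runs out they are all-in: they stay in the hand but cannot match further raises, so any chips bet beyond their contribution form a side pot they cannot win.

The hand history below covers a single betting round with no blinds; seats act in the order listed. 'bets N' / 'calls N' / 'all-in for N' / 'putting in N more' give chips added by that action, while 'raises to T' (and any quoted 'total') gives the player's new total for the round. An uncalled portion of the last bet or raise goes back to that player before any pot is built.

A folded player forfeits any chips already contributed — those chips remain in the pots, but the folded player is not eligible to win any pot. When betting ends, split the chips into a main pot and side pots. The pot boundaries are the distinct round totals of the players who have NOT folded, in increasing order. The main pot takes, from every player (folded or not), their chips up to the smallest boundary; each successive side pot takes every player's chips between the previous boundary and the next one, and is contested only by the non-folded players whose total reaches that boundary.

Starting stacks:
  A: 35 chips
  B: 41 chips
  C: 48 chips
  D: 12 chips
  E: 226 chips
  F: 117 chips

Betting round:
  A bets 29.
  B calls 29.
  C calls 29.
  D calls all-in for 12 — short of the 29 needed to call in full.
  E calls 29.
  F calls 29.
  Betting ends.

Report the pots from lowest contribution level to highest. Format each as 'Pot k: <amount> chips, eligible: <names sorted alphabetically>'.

Pot 1: 72 chips, eligible: A, B, C, D, E, F
Pot 2: 85 chips, eligible: A, B, C, E, F

Derivation:
Contributions: A=29, B=29, C=29, D=12, E=29, F=29
Pot levels (distinct totals of non-folded players): 12, 29
Layer 1-12: 12 each from A, B, C, D, E, F = 12*6 = 72 chips; eligible A, B, C, D, E, F
Layer 13-29: 17 each from A, B, C, E, F = 17*5 = 85 chips; eligible A, B, C, E, F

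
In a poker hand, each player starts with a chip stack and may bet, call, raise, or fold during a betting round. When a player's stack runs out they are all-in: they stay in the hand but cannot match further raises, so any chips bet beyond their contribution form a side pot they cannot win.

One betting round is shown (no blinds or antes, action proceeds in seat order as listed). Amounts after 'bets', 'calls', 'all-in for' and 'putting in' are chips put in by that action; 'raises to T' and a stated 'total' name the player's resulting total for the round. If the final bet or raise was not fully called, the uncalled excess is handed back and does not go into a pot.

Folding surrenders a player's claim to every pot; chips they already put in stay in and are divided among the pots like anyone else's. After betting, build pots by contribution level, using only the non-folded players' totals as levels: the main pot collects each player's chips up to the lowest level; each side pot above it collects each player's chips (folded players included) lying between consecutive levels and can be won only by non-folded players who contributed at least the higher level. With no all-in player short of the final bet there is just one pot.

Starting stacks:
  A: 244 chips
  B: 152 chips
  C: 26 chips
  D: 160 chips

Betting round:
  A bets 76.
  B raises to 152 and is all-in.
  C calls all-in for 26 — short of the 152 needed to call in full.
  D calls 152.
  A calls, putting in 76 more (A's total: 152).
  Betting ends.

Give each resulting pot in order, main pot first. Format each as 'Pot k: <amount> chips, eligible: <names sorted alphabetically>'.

Contributions: A=152, B=152, C=26, D=152
Pot levels (distinct totals of non-folded players): 26, 152
Layer 1-26: 26 each from A, B, C, D = 26*4 = 104 chips; eligible A, B, C, D
Layer 27-152: 126 each from A, B, D = 126*3 = 378 chips; eligible A, B, D

Pot 1: 104 chips, eligible: A, B, C, D
Pot 2: 378 chips, eligible: A, B, D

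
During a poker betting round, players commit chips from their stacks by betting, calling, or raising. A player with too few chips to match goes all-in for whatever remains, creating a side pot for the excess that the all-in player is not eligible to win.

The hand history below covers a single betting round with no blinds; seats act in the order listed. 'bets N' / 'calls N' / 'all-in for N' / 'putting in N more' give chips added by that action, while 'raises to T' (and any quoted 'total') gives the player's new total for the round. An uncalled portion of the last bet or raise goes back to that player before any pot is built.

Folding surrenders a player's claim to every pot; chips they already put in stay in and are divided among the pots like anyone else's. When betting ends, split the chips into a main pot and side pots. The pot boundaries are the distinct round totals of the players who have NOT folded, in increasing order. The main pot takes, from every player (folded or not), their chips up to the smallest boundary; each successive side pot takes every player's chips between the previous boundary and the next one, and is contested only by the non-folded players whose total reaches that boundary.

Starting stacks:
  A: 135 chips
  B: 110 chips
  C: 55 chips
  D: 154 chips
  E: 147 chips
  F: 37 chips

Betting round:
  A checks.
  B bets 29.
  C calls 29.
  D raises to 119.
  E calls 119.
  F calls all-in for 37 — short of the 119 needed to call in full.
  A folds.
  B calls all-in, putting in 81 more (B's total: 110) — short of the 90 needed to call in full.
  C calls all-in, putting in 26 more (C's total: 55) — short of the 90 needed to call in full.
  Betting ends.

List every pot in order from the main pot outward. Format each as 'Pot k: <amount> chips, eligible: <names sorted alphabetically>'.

Contributions: B=110, C=55, D=119, E=119, F=37
Folded: A
Pot levels (distinct totals of non-folded players): 37, 55, 110, 119
Layer 1-37: 37 each from B, C, D, E, F = 37*5 = 185 chips; eligible B, C, D, E, F
Layer 38-55: 18 each from B, C, D, E = 18*4 = 72 chips; eligible B, C, D, E
Layer 56-110: 55 each from B, D, E = 55*3 = 165 chips; eligible B, D, E
Layer 111-119: 9 each from D, E = 9*2 = 18 chips; eligible D, E

Pot 1: 185 chips, eligible: B, C, D, E, F
Pot 2: 72 chips, eligible: B, C, D, E
Pot 3: 165 chips, eligible: B, D, E
Pot 4: 18 chips, eligible: D, E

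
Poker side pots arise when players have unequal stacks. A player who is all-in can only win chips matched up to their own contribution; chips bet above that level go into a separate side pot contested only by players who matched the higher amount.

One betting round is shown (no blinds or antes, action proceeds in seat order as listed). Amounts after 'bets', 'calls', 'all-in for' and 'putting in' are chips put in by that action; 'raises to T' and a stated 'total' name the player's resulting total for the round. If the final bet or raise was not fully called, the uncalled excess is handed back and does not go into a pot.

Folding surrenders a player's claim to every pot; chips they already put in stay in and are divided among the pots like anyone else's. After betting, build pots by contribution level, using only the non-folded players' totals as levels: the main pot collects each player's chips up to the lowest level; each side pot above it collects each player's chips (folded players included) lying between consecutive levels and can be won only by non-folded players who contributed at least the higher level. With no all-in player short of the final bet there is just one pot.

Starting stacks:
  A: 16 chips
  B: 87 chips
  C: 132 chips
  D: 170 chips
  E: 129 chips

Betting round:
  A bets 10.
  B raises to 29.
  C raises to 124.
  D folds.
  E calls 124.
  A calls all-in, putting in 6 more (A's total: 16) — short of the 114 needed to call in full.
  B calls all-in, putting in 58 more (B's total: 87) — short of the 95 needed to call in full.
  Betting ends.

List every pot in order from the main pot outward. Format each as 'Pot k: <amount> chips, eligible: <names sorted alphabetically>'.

Pot 1: 64 chips, eligible: A, B, C, E
Pot 2: 213 chips, eligible: B, C, E
Pot 3: 74 chips, eligible: C, E

Derivation:
Contributions: A=16, B=87, C=124, E=124
Folded: D
Pot levels (distinct totals of non-folded players): 16, 87, 124
Layer 1-16: 16 each from A, B, C, E = 16*4 = 64 chips; eligible A, B, C, E
Layer 17-87: 71 each from B, C, E = 71*3 = 213 chips; eligible B, C, E
Layer 88-124: 37 each from C, E = 37*2 = 74 chips; eligible C, E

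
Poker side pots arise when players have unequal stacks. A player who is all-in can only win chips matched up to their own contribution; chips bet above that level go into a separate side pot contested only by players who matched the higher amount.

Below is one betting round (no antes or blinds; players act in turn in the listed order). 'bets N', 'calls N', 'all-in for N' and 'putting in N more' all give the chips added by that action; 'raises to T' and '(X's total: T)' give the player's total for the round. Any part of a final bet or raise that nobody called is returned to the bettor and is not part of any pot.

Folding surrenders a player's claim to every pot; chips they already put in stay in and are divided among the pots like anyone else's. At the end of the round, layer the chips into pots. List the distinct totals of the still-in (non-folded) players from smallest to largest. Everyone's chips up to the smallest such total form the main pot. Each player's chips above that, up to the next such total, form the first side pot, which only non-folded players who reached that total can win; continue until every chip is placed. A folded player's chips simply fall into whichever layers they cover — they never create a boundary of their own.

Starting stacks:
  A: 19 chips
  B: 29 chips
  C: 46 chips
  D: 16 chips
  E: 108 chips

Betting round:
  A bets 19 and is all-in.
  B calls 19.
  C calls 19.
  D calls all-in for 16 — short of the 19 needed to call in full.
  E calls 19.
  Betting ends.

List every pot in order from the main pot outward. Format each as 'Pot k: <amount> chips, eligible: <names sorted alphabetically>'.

Contributions: A=19, B=19, C=19, D=16, E=19
Pot levels (distinct totals of non-folded players): 16, 19
Layer 1-16: 16 each from A, B, C, D, E = 16*5 = 80 chips; eligible A, B, C, D, E
Layer 17-19: 3 each from A, B, C, E = 3*4 = 12 chips; eligible A, B, C, E

Pot 1: 80 chips, eligible: A, B, C, D, E
Pot 2: 12 chips, eligible: A, B, C, E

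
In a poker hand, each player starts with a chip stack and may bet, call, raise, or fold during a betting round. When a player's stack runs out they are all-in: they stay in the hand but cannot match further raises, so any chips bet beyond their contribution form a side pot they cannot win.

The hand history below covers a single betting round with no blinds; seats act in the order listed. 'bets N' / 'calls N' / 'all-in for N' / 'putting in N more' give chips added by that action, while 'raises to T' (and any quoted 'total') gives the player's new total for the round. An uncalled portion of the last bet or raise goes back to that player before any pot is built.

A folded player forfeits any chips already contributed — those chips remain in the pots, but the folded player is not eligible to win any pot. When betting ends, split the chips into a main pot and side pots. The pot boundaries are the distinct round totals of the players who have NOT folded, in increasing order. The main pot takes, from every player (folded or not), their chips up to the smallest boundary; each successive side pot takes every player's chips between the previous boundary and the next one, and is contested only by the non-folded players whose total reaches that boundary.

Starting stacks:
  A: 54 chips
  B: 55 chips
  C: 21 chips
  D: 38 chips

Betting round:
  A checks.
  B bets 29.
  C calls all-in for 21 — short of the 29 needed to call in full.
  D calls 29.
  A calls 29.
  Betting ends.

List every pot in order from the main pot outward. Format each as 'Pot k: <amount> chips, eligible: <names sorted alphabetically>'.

Pot 1: 84 chips, eligible: A, B, C, D
Pot 2: 24 chips, eligible: A, B, D

Derivation:
Contributions: A=29, B=29, C=21, D=29
Pot levels (distinct totals of non-folded players): 21, 29
Layer 1-21: 21 each from A, B, C, D = 21*4 = 84 chips; eligible A, B, C, D
Layer 22-29: 8 each from A, B, D = 8*3 = 24 chips; eligible A, B, D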